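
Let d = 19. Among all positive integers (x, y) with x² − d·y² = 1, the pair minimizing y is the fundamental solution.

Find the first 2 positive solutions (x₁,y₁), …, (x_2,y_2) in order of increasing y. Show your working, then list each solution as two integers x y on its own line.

170 39
57799 13260

[4; 2,1,3,1,2,8] for √19; ℓ=6 ⇒ convergent index 5
k=0  a_k=4  p_k/q_k = 4/1
k=1  a_k=2  p_k/q_k = 9/2
k=2  a_k=1  p_k/q_k = 13/3
k=3  a_k=3  p_k/q_k = 48/11
k=4  a_k=1  p_k/q_k = 61/14
k=5  a_k=2  p_k/q_k = 170/39
→ (170, 39).  Check: 170²=28900, 19·39²=28899, difference 1.
(170+39√19)^2 = 57799 + 13260√19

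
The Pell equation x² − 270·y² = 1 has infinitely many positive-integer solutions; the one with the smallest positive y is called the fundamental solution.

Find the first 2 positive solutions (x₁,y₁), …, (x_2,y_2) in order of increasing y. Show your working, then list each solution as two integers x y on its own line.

d=270: √d = [16; 2,3,6,3,2,32] (ℓ=6, even), read p_5/q_5
a_0=16:  p_0=16·1+0=16,  q_0=16·0+1=1
a_1=2:  p_1=2·16+1=33,  q_1=2·1+0=2
a_2=3:  p_2=3·33+16=115,  q_2=3·2+1=7
a_3=6:  p_3=6·115+33=723,  q_3=6·7+2=44
a_4=3:  p_4=3·723+115=2284,  q_4=3·44+7=139
a_5=2:  p_5=2·2284+723=5291,  q_5=2·139+44=322
fundamental: x₁=5291, y₁=322  (since 27994681 − 270·103684 = 1)
(x_2, y_2) = (5291·5291 + 270·322·322, 5291·322 + 322·5291) = (55989361, 3407404)

5291 322
55989361 3407404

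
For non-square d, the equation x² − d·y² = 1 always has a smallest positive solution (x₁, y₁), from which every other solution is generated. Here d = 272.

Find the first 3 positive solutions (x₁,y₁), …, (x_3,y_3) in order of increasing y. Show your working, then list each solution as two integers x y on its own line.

[16; 2,32] for √272; ℓ=2 ⇒ convergent index 1
a_0=16:  p_0=16·1+0=16,  q_0=16·0+1=1
a_1=2:  p_1=2·16+1=33,  q_1=2·1+0=2
fundamental: x₁=33, y₁=2  (since 1089 − 272·4 = 1)
k=2:  x_2 = 33·33+272·2·2 = 2177,  y_2 = 33·2+2·33 = 132
k=3:  x_3 = 33·2177+272·2·132 = 143649,  y_3 = 33·132+2·2177 = 8710

33 2
2177 132
143649 8710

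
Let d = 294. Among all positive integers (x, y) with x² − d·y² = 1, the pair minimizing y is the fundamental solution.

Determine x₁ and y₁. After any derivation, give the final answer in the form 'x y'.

√294 = [17; 6,1,4,1,6,34, …], period ℓ=6 (even) → k=5
i=0: a=17 ⇒ p=17, q=1
…
i=4: a=1 ⇒ p=703, q=41
i=5: a=6 ⇒ p=4801, q=280
→ (4801, 280).  Check: 4801²=23049601, 294·280²=23049600, difference 1.

4801 280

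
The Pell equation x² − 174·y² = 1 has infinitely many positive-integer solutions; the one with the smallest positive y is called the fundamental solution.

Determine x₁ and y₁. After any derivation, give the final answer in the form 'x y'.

√174 = [13; 5,4,5,26, …], period ℓ=4 (even) → k=3
step 0: (13, 1)  from 13·(1,0) + (0,1)
step 1: (66, 5)  from 5·(13,1) + (1,0)
step 2: (277, 21)  from 4·(66,5) + (13,1)
step 3: (1451, 110)  from 5·(277,21) + (66,5)
fundamental: x₁=1451, y₁=110  (since 2105401 − 174·12100 = 1)

1451 110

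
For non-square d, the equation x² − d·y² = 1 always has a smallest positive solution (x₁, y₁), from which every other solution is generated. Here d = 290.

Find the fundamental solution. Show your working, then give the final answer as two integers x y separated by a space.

d=290: √d = [17; 34] (ℓ=1, odd), read p_1/q_1
i=0: a=17 ⇒ p=17, q=1
i=1: a=34 ⇒ p=579, q=34
→ (579, 34).  Check: 579²=335241, 290·34²=335240, difference 1.

579 34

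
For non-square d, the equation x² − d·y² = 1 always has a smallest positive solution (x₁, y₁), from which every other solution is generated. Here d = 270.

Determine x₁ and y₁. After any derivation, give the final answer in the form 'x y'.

5291 322

[16; 2,3,6,3,2,32] for √270; ℓ=6 ⇒ convergent index 5
step 0: (16, 1)  from 16·(1,0) + (0,1)
step 1: (33, 2)  from 2·(16,1) + (1,0)
step 2: (115, 7)  from 3·(33,2) + (16,1)
step 3: (723, 44)  from 6·(115,7) + (33,2)
step 4: (2284, 139)  from 3·(723,44) + (115,7)
step 5: (5291, 322)  from 2·(2284,139) + (723,44)
→ (5291, 322).  Check: 5291²=27994681, 270·322²=27994680, difference 1.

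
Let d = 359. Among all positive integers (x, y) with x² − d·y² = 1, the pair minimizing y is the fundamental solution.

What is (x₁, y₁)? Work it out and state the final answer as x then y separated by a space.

360 19

d=359: √d = [18; 1,17,1,36] (ℓ=4, even), read p_3/q_3
a_0=18:  p_0=18·1+0=18,  q_0=18·0+1=1
…
a_2=17:  p_2=17·19+18=341,  q_2=17·1+1=18
a_3=1:  p_3=1·341+19=360,  q_3=1·18+1=19
(x₁, y₁) = (360, 19);  360² − 359·19² = 1 ✓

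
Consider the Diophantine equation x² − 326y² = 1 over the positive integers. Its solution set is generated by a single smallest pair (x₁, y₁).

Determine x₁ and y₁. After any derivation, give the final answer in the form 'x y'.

325 18

[18; 18,36] for √326; ℓ=2 ⇒ convergent index 1
i=0: a=18 ⇒ p=18, q=1
i=1: a=18 ⇒ p=325, q=18
(x₁, y₁) = (325, 18);  325² − 326·18² = 1 ✓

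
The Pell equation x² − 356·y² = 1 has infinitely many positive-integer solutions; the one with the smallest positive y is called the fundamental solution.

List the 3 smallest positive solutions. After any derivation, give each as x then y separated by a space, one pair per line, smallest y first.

500001 26500
500002000001 26500053000
500003000004500001 26500106000079500

√356 → a₀=18, period (1,6,1,1,2,…,6,1,36); ℓ=14 even so k=13
a_0=18:  p_0=18·1+0=18,  q_0=18·0+1=1
…
a_2=6:  p_2=6·19+18=132,  q_2=6·1+1=7
a_3=1:  p_3=1·132+19=151,  q_3=1·7+1=8
a_4=1:  p_4=1·151+132=283,  q_4=1·8+7=15
…
a_6=1:  p_6=1·717+283=1000,  q_6=1·38+15=53
a_7=8:  p_7=8·1000+717=8717,  q_7=8·53+38=462
a_8=1:  p_8=1·8717+1000=9717,  q_8=1·462+53=515
…
a_12=6:  p_12=6·66019+37868=433982,  q_12=6·3499+2007=23001
a_13=1:  p_13=1·433982+66019=500001,  q_13=1·23001+3499=26500
→ (500001, 26500).  Check: 500001²=250001000001, 356·26500²=250001000000, difference 1.
k=2:  x_2 = 500001·500001+356·26500·26500 = 500002000001,  y_2 = 500001·26500+26500·500001 = 26500053000
k=3:  x_3 = 500001·500002000001+356·26500·26500053000 = 500003000004500001,  y_3 = 500001·26500053000+26500·500002000001 = 26500106000079500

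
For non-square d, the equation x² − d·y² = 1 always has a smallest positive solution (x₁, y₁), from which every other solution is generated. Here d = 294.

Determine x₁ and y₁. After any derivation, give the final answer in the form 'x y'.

4801 280

[17; 6,1,4,1,6,34] for √294; ℓ=6 ⇒ convergent index 5
k=0  a_k=17  p_k/q_k = 17/1
…
k=3  a_k=4  p_k/q_k = 583/34
k=4  a_k=1  p_k/q_k = 703/41
k=5  a_k=6  p_k/q_k = 4801/280
(x₁, y₁) = (4801, 280);  4801² − 294·280² = 1 ✓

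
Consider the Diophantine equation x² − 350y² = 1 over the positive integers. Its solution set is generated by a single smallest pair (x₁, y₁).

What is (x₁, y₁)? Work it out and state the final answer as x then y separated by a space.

449 24

[18; 1,2,2,2,1,36] for √350; ℓ=6 ⇒ convergent index 5
a_0=18:  p_0=18·1+0=18,  q_0=18·0+1=1
a_1=1:  p_1=1·18+1=19,  q_1=1·1+0=1
a_2=2:  p_2=2·19+18=56,  q_2=2·1+1=3
a_3=2:  p_3=2·56+19=131,  q_3=2·3+1=7
a_4=2:  p_4=2·131+56=318,  q_4=2·7+3=17
a_5=1:  p_5=1·318+131=449,  q_5=1·17+7=24
(x₁, y₁) = (449, 24);  449² − 350·24² = 1 ✓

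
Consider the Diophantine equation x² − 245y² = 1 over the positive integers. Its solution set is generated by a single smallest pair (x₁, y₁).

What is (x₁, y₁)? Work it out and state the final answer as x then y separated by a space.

51841 3312

√245 → a₀=15, period (1,1,1,7,6,7,1,1,1,30); ℓ=10 even so k=9
k=0  a_k=15  p_k/q_k = 15/1
k=1  a_k=1  p_k/q_k = 16/1
k=2  a_k=1  p_k/q_k = 31/2
k=3  a_k=1  p_k/q_k = 47/3
k=4  a_k=7  p_k/q_k = 360/23
k=5  a_k=6  p_k/q_k = 2207/141
…
k=7  a_k=1  p_k/q_k = 18016/1151
k=8  a_k=1  p_k/q_k = 33825/2161
k=9  a_k=1  p_k/q_k = 51841/3312
→ (51841, 3312).  Check: 51841²=2687489281, 245·3312²=2687489280, difference 1.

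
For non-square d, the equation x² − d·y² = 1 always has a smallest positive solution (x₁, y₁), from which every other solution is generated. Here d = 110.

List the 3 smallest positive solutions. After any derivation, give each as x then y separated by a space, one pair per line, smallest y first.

[10; 2,20] for √110; ℓ=2 ⇒ convergent index 1
a_0=10:  p_0=10·1+0=10,  q_0=10·0+1=1
a_1=2:  p_1=2·10+1=21,  q_1=2·1+0=2
(x₁, y₁) = (21, 2);  21² − 110·2² = 1 ✓
(x_2, y_2) = (21·21 + 110·2·2, 21·2 + 2·21) = (881, 84)
(x_3, y_3) = (21·881 + 110·2·84, 21·84 + 2·881) = (36981, 3526)

21 2
881 84
36981 3526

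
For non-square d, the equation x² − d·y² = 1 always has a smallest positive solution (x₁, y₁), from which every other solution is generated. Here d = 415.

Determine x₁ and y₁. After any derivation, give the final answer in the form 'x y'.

18412804 903849

[20; 2,1,2,4,6,…,1,2,40] for √415; ℓ=16 ⇒ convergent index 15
step 0: (20, 1)  from 20·(1,0) + (0,1)
…
step 2: (61, 3)  from 1·(41,2) + (20,1)
step 3: (163, 8)  from 2·(61,3) + (41,2)
…
step 6: (5154, 253)  from 1·(4441,218) + (713,35)
…
step 11: (508372, 24955)  from 6·(77473,3803) + (43534,2137)
…
step 14: (6841255, 335824)  from 1·(4730294,232201) + (2110961,103623)
step 15: (18412804, 903849)  from 2·(6841255,335824) + (4730294,232201)
fundamental: x₁=18412804, y₁=903849  (since 339031351142416 − 415·816943014801 = 1)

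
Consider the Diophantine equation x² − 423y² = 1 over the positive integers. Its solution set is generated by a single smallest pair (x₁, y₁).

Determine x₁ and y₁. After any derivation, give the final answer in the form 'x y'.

d=423: √d = [20; 1,1,3,4,3,1,1,40] (ℓ=8, even), read p_7/q_7
a_0=20:  p_0=20·1+0=20,  q_0=20·0+1=1
a_1=1:  p_1=1·20+1=21,  q_1=1·1+0=1
…
a_4=4:  p_4=4·144+41=617,  q_4=4·7+2=30
a_5=3:  p_5=3·617+144=1995,  q_5=3·30+7=97
a_6=1:  p_6=1·1995+617=2612,  q_6=1·97+30=127
a_7=1:  p_7=1·2612+1995=4607,  q_7=1·127+97=224
fundamental: x₁=4607, y₁=224  (since 21224449 − 423·50176 = 1)

4607 224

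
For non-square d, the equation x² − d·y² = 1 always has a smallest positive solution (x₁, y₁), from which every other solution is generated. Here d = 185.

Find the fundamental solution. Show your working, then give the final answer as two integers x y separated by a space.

√185 → a₀=13, period (1,1,1,1,26); ℓ=5 odd so k=9
step 0: (13, 1)  from 13·(1,0) + (0,1)
…
step 2: (27, 2)  from 1·(14,1) + (13,1)
…
step 7: (3686, 271)  from 1·(1877,138) + (1809,133)
step 8: (5563, 409)  from 1·(3686,271) + (1877,138)
step 9: (9249, 680)  from 1·(5563,409) + (3686,271)
(x₁, y₁) = (9249, 680);  9249² − 185·680² = 1 ✓

9249 680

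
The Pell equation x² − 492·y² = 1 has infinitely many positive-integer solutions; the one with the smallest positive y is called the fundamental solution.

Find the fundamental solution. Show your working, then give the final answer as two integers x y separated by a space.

29767 1342

√492 → a₀=22, period (5,1,1,10,1,1,5,44); ℓ=8 even so k=7
a_0=22:  p_0=22·1+0=22,  q_0=22·0+1=1
…
a_5=1:  p_5=1·2573+244=2817,  q_5=1·116+11=127
a_6=1:  p_6=1·2817+2573=5390,  q_6=1·127+116=243
a_7=5:  p_7=5·5390+2817=29767,  q_7=5·243+127=1342
→ (29767, 1342).  Check: 29767²=886074289, 492·1342²=886074288, difference 1.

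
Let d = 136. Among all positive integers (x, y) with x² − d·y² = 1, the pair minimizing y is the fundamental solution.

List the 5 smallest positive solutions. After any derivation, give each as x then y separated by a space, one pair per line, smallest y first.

d=136: √d = [11; 1,1,1,22] (ℓ=4, even), read p_3/q_3
a_0=11:  p_0=11·1+0=11,  q_0=11·0+1=1
…
a_2=1:  p_2=1·12+11=23,  q_2=1·1+1=2
a_3=1:  p_3=1·23+12=35,  q_3=1·2+1=3
fundamental: x₁=35, y₁=3  (since 1225 − 136·9 = 1)
n=2: (35,3)∘(35,3) = (35·35+136·3·3, 35·3+3·35) = (2449,210)
n=3: (2449,210)∘(35,3) = (35·2449+136·3·210, 35·210+3·2449) = (171395,14697)
n=4: (171395,14697)∘(35,3) = (35·171395+136·3·14697, 35·14697+3·171395) = (11995201,1028580)
n=5: (11995201,1028580)∘(35,3) = (35·11995201+136·3·1028580, 35·1028580+3·11995201) = (839492675,71985903)

35 3
2449 210
171395 14697
11995201 1028580
839492675 71985903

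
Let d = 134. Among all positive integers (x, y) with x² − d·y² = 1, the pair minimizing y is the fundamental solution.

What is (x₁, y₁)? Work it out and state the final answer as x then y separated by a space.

145925 12606

√134 = [11; 1,1,2,1,3,…,1,1,22, …], period ℓ=14 (even) → k=13
step 0: (11, 1)  from 11·(1,0) + (0,1)
step 1: (12, 1)  from 1·(11,1) + (1,0)
step 2: (23, 2)  from 1·(12,1) + (11,1)
…
step 4: (81, 7)  from 1·(58,5) + (23,2)
step 5: (301, 26)  from 3·(81,7) + (58,5)
step 6: (382, 33)  from 1·(301,26) + (81,7)
step 7: (4121, 356)  from 10·(382,33) + (301,26)
step 8: (4503, 389)  from 1·(4121,356) + (382,33)
step 9: (17630, 1523)  from 3·(4503,389) + (4121,356)
step 10: (22133, 1912)  from 1·(17630,1523) + (4503,389)
step 11: (61896, 5347)  from 2·(22133,1912) + (17630,1523)
step 12: (84029, 7259)  from 1·(61896,5347) + (22133,1912)
step 13: (145925, 12606)  from 1·(84029,7259) + (61896,5347)
→ (145925, 12606).  Check: 145925²=21294105625, 134·12606²=21294105624, difference 1.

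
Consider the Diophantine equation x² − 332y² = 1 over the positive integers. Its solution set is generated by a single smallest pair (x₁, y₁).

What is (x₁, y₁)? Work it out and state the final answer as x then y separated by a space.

√332 → a₀=18, period (4,1,1,8,1,1,4,36); ℓ=8 even so k=7
i=0: a=18 ⇒ p=18, q=1
…
i=4: a=8 ⇒ p=1403, q=77
i=5: a=1 ⇒ p=1567, q=86
i=6: a=1 ⇒ p=2970, q=163
i=7: a=4 ⇒ p=13447, q=738
(x₁, y₁) = (13447, 738);  13447² − 332·738² = 1 ✓

13447 738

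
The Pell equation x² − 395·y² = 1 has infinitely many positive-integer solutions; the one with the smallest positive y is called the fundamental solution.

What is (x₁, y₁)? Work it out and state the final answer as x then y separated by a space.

159 8

√395 → a₀=19, period (1,6,1,38); ℓ=4 even so k=3
k=0  a_k=19  p_k/q_k = 19/1
…
k=2  a_k=6  p_k/q_k = 139/7
k=3  a_k=1  p_k/q_k = 159/8
fundamental: x₁=159, y₁=8  (since 25281 − 395·64 = 1)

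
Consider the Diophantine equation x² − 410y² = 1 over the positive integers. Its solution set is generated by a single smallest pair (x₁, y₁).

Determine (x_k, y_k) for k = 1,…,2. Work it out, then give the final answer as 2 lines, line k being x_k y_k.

√410 = [20; 4,40, …], period ℓ=2 (even) → k=1
step 0: (20, 1)  from 20·(1,0) + (0,1)
step 1: (81, 4)  from 4·(20,1) + (1,0)
(x₁, y₁) = (81, 4);  81² − 410·4² = 1 ✓
(x_2, y_2) = (81·81 + 410·4·4, 81·4 + 4·81) = (13121, 648)

81 4
13121 648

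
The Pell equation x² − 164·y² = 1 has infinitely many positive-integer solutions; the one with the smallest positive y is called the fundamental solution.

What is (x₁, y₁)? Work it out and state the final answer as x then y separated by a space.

√164 → a₀=12, period (1,4,6,4,1,24); ℓ=6 even so k=5
a_0=12:  p_0=12·1+0=12,  q_0=12·0+1=1
a_1=1:  p_1=1·12+1=13,  q_1=1·1+0=1
…
a_3=6:  p_3=6·64+13=397,  q_3=6·5+1=31
a_4=4:  p_4=4·397+64=1652,  q_4=4·31+5=129
a_5=1:  p_5=1·1652+397=2049,  q_5=1·129+31=160
→ (2049, 160).  Check: 2049²=4198401, 164·160²=4198400, difference 1.

2049 160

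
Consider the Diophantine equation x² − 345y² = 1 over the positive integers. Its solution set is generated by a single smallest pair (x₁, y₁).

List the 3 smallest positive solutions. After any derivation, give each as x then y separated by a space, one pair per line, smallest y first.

6761 364
91422241 4922008
1236211536041 66555391812

d=345: √d = [18; 1,1,2,1,6,1,2,1,1,36] (ℓ=10, even), read p_9/q_9
step 0: (18, 1)  from 18·(1,0) + (0,1)
step 1: (19, 1)  from 1·(18,1) + (1,0)
step 2: (37, 2)  from 1·(19,1) + (18,1)
…
step 4: (130, 7)  from 1·(93,5) + (37,2)
step 5: (873, 47)  from 6·(130,7) + (93,5)
step 6: (1003, 54)  from 1·(873,47) + (130,7)
…
step 8: (3882, 209)  from 1·(2879,155) + (1003,54)
step 9: (6761, 364)  from 1·(3882,209) + (2879,155)
→ (6761, 364).  Check: 6761²=45711121, 345·364²=45711120, difference 1.
(6761+364√345)^2 = 91422241 + 4922008√345
(6761+364√345)^3 = 1236211536041 + 66555391812√345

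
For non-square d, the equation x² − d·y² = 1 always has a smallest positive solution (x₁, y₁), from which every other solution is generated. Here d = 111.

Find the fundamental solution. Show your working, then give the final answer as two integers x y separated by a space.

[10; 1,1,6,1,1,20] for √111; ℓ=6 ⇒ convergent index 5
a_0=10:  p_0=10·1+0=10,  q_0=10·0+1=1
…
a_3=6:  p_3=6·21+11=137,  q_3=6·2+1=13
a_4=1:  p_4=1·137+21=158,  q_4=1·13+2=15
a_5=1:  p_5=1·158+137=295,  q_5=1·15+13=28
fundamental: x₁=295, y₁=28  (since 87025 − 111·784 = 1)

295 28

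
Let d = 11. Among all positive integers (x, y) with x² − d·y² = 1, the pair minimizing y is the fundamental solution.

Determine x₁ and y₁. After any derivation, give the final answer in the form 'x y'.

10 3

√11 = [3; 3,6, …], period ℓ=2 (even) → k=1
step 0: (3, 1)  from 3·(1,0) + (0,1)
step 1: (10, 3)  from 3·(3,1) + (1,0)
(x₁, y₁) = (10, 3);  10² − 11·3² = 1 ✓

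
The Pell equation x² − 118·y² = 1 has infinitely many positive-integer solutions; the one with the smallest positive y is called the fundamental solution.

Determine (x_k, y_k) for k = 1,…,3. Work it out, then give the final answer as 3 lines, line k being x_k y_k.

306917 28254
188396089777 17343265836
115643925371868101 10645886241146970

√118 = [10; 1,6,3,2,10,2,3,6,1,20, …], period ℓ=10 (even) → k=9
a_0=10:  p_0=10·1+0=10,  q_0=10·0+1=1
a_1=1:  p_1=1·10+1=11,  q_1=1·1+0=1
a_2=6:  p_2=6·11+10=76,  q_2=6·1+1=7
a_3=3:  p_3=3·76+11=239,  q_3=3·7+1=22
…
a_8=6:  p_8=6·42115+12112=264802,  q_8=6·3877+1115=24377
a_9=1:  p_9=1·264802+42115=306917,  q_9=1·24377+3877=28254
fundamental: x₁=306917, y₁=28254  (since 94198044889 − 118·798288516 = 1)
(306917+28254√118)^2 = 188396089777 + 17343265836√118
(306917+28254√118)^3 = 115643925371868101 + 10645886241146970√118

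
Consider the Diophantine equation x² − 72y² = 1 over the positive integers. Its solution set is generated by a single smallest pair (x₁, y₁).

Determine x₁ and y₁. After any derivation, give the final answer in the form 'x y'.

17 2

√72 = [8; 2,16, …], period ℓ=2 (even) → k=1
step 0: (8, 1)  from 8·(1,0) + (0,1)
step 1: (17, 2)  from 2·(8,1) + (1,0)
fundamental: x₁=17, y₁=2  (since 289 − 72·4 = 1)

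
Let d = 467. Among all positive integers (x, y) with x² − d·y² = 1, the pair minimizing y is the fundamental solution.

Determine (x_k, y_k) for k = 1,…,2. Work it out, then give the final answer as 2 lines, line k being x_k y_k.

√467 → a₀=21, period (1,1,1,1,3,…,1,1,42); ℓ=14 even so k=13
step 0: (21, 1)  from 21·(1,0) + (0,1)
…
step 3: (65, 3)  from 1·(43,2) + (22,1)
step 4: (108, 5)  from 1·(65,3) + (43,2)
step 5: (389, 18)  from 3·(108,5) + (65,3)
step 6: (1275, 59)  from 3·(389,18) + (108,5)
step 7: (27164, 1257)  from 21·(1275,59) + (389,18)
step 8: (82767, 3830)  from 3·(27164,1257) + (1275,59)
step 9: (275465, 12747)  from 3·(82767,3830) + (27164,1257)
step 10: (358232, 16577)  from 1·(275465,12747) + (82767,3830)
step 11: (633697, 29324)  from 1·(358232,16577) + (275465,12747)
step 12: (991929, 45901)  from 1·(633697,29324) + (358232,16577)
step 13: (1625626, 75225)  from 1·(991929,45901) + (633697,29324)
(x₁, y₁) = (1625626, 75225);  1625626² − 467·75225² = 1 ✓
k=2:  x_2 = 1625626·1625626+467·75225·75225 = 5285319783751,  y_2 = 1625626·75225+75225·1625626 = 244575431700

1625626 75225
5285319783751 244575431700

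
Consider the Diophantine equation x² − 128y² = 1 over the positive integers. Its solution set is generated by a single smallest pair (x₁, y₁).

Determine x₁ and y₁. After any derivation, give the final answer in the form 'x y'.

√128 = [11; 3,5,3,22, …], period ℓ=4 (even) → k=3
a_0=11:  p_0=11·1+0=11,  q_0=11·0+1=1
a_1=3:  p_1=3·11+1=34,  q_1=3·1+0=3
a_2=5:  p_2=5·34+11=181,  q_2=5·3+1=16
a_3=3:  p_3=3·181+34=577,  q_3=3·16+3=51
fundamental: x₁=577, y₁=51  (since 332929 − 128·2601 = 1)

577 51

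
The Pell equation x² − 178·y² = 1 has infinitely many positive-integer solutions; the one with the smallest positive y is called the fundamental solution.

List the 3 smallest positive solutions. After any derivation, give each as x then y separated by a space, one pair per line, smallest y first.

1601 120
5126401 384240
16414734401 1230336360

√178 = [13; 2,1,12,1,2,26, …], period ℓ=6 (even) → k=5
k=0  a_k=13  p_k/q_k = 13/1
k=1  a_k=2  p_k/q_k = 27/2
k=2  a_k=1  p_k/q_k = 40/3
k=3  a_k=12  p_k/q_k = 507/38
k=4  a_k=1  p_k/q_k = 547/41
k=5  a_k=2  p_k/q_k = 1601/120
→ (1601, 120).  Check: 1601²=2563201, 178·120²=2563200, difference 1.
(x_2, y_2) = (1601·1601 + 178·120·120, 1601·120 + 120·1601) = (5126401, 384240)
(x_3, y_3) = (1601·5126401 + 178·120·384240, 1601·384240 + 120·5126401) = (16414734401, 1230336360)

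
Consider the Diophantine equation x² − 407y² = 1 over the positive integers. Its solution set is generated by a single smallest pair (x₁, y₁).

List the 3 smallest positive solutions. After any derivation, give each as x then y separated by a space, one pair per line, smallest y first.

√407 = [20; 5,1,2,1,5,40, …], period ℓ=6 (even) → k=5
k=0  a_k=20  p_k/q_k = 20/1
k=1  a_k=5  p_k/q_k = 101/5
k=2  a_k=1  p_k/q_k = 121/6
…
k=4  a_k=1  p_k/q_k = 464/23
k=5  a_k=5  p_k/q_k = 2663/132
fundamental: x₁=2663, y₁=132  (since 7091569 − 407·17424 = 1)
n=2: (2663,132)∘(2663,132) = (2663·2663+407·132·132, 2663·132+132·2663) = (14183137,703032)
n=3: (14183137,703032)∘(2663,132) = (2663·14183137+407·132·703032, 2663·703032+132·14183137) = (75539384999,3744348300)

2663 132
14183137 703032
75539384999 3744348300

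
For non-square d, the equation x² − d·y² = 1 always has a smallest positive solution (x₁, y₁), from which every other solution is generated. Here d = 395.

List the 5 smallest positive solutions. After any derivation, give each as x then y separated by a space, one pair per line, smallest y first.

d=395: √d = [19; 1,6,1,38] (ℓ=4, even), read p_3/q_3
a_0=19:  p_0=19·1+0=19,  q_0=19·0+1=1
a_1=1:  p_1=1·19+1=20,  q_1=1·1+0=1
a_2=6:  p_2=6·20+19=139,  q_2=6·1+1=7
a_3=1:  p_3=1·139+20=159,  q_3=1·7+1=8
(x₁, y₁) = (159, 8);  159² − 395·8² = 1 ✓
(x_2, y_2) = (159·159 + 395·8·8, 159·8 + 8·159) = (50561, 2544)
(x_3, y_3) = (159·50561 + 395·8·2544, 159·2544 + 8·50561) = (16078239, 808984)
(x_4, y_4) = (159·16078239 + 395·8·808984, 159·808984 + 8·16078239) = (5112829441, 257254368)
(x_5, y_5) = (159·5112829441 + 395·8·257254368, 159·257254368 + 8·5112829441) = (1625863683999, 81806080040)

159 8
50561 2544
16078239 808984
5112829441 257254368
1625863683999 81806080040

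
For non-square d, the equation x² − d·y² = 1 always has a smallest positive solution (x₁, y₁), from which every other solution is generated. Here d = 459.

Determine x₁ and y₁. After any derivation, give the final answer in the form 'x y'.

d=459: √d = [21; 2,2,1,4,21,4,1,2,2,42] (ℓ=10, even), read p_9/q_9
k=0  a_k=21  p_k/q_k = 21/1
…
k=2  a_k=2  p_k/q_k = 107/5
k=3  a_k=1  p_k/q_k = 150/7
k=4  a_k=4  p_k/q_k = 707/33
k=5  a_k=21  p_k/q_k = 14997/700
k=6  a_k=4  p_k/q_k = 60695/2833
…
k=8  a_k=2  p_k/q_k = 212079/9899
k=9  a_k=2  p_k/q_k = 499850/23331
(x₁, y₁) = (499850, 23331);  499850² − 459·23331² = 1 ✓

499850 23331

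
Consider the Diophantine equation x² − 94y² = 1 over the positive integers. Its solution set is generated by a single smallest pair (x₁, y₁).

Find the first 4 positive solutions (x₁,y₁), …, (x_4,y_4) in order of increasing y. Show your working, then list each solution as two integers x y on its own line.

√94 → a₀=9, period (1,2,3,1,1,…,2,1,18); ℓ=16 even so k=15
step 0: (9, 1)  from 9·(1,0) + (0,1)
step 1: (10, 1)  from 1·(9,1) + (1,0)
step 2: (29, 3)  from 2·(10,1) + (9,1)
step 3: (97, 10)  from 3·(29,3) + (10,1)
…
step 8: (12953, 1336)  from 8·(1464,151) + (1241,128)
step 9: (14417, 1487)  from 1·(12953,1336) + (1464,151)
step 10: (85038, 8771)  from 5·(14417,1487) + (12953,1336)
…
step 12: (184493, 19029)  from 1·(99455,10258) + (85038,8771)
step 13: (652934, 67345)  from 3·(184493,19029) + (99455,10258)
step 14: (1490361, 153719)  from 2·(652934,67345) + (184493,19029)
step 15: (2143295, 221064)  from 1·(1490361,153719) + (652934,67345)
→ (2143295, 221064).  Check: 2143295²=4593713457025, 94·221064²=4593713457024, difference 1.
(x_2, y_2) = (2143295·2143295 + 94·221064·221064, 2143295·221064 + 221064·2143295) = (9187426914049, 947610731760)
(x_3, y_3) = (2143295·9187426914049 + 94·221064·947610731760, 2143295·947610731760 + 221064·9187426914049) = (39382732335491159615, 4062018686654877336)
(x_4, y_4) = (2143295·39382732335491159615 + 94·221064·4062018686654877336, 2143295·4062018686654877336 + 221064·39382732335491159615) = (168817626601983862467148801, 17412208682026983028992480)

2143295 221064
9187426914049 947610731760
39382732335491159615 4062018686654877336
168817626601983862467148801 17412208682026983028992480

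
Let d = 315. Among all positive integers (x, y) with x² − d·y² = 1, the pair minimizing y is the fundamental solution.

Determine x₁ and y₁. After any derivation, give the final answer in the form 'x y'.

71 4

√315 = [17; 1,2,1,34, …], period ℓ=4 (even) → k=3
step 0: (17, 1)  from 17·(1,0) + (0,1)
step 1: (18, 1)  from 1·(17,1) + (1,0)
step 2: (53, 3)  from 2·(18,1) + (17,1)
step 3: (71, 4)  from 1·(53,3) + (18,1)
→ (71, 4).  Check: 71²=5041, 315·4²=5040, difference 1.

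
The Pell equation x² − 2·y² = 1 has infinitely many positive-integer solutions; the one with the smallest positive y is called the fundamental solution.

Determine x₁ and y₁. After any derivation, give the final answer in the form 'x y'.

[1; 2] for √2; ℓ=1 ⇒ convergent index 1
a_0=1:  p_0=1·1+0=1,  q_0=1·0+1=1
a_1=2:  p_1=2·1+1=3,  q_1=2·1+0=2
→ (3, 2).  Check: 3²=9, 2·2²=8, difference 1.

3 2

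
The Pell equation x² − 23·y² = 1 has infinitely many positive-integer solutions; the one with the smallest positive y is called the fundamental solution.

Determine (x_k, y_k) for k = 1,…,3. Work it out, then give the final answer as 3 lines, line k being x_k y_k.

24 5
1151 240
55224 11515

√23 = [4; 1,3,1,8, …], period ℓ=4 (even) → k=3
i=0: a=4 ⇒ p=4, q=1
i=1: a=1 ⇒ p=5, q=1
i=2: a=3 ⇒ p=19, q=4
i=3: a=1 ⇒ p=24, q=5
fundamental: x₁=24, y₁=5  (since 576 − 23·25 = 1)
k=2:  x_2 = 24·24+23·5·5 = 1151,  y_2 = 24·5+5·24 = 240
k=3:  x_3 = 24·1151+23·5·240 = 55224,  y_3 = 24·240+5·1151 = 11515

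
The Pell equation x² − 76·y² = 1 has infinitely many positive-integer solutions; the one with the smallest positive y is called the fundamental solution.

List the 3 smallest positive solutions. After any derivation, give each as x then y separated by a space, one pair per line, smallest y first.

√76 = [8; 1,2,1,1,5,4,5,1,1,2,1,16, …], period ℓ=12 (even) → k=11
a_0=8:  p_0=8·1+0=8,  q_0=8·0+1=1
a_1=1:  p_1=1·8+1=9,  q_1=1·1+0=1
a_2=2:  p_2=2·9+8=26,  q_2=2·1+1=3
a_3=1:  p_3=1·26+9=35,  q_3=1·3+1=4
a_4=1:  p_4=1·35+26=61,  q_4=1·4+3=7
a_5=5:  p_5=5·61+35=340,  q_5=5·7+4=39
a_6=4:  p_6=4·340+61=1421,  q_6=4·39+7=163
a_7=5:  p_7=5·1421+340=7445,  q_7=5·163+39=854
a_8=1:  p_8=1·7445+1421=8866,  q_8=1·854+163=1017
…
a_10=2:  p_10=2·16311+8866=41488,  q_10=2·1871+1017=4759
a_11=1:  p_11=1·41488+16311=57799,  q_11=1·4759+1871=6630
fundamental: x₁=57799, y₁=6630  (since 3340724401 − 76·43956900 = 1)
(x_2, y_2) = (57799·57799 + 76·6630·6630, 57799·6630 + 6630·57799) = (6681448801, 766414740)
(x_3, y_3) = (57799·6681448801 + 76·6630·766414740, 57799·766414740 + 6630·6681448801) = (772362118440199, 88596011107890)

57799 6630
6681448801 766414740
772362118440199 88596011107890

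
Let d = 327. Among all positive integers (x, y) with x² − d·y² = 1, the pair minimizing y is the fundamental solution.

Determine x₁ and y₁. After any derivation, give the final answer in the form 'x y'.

217 12

d=327: √d = [18; 12,36] (ℓ=2, even), read p_1/q_1
a_0=18:  p_0=18·1+0=18,  q_0=18·0+1=1
a_1=12:  p_1=12·18+1=217,  q_1=12·1+0=12
→ (217, 12).  Check: 217²=47089, 327·12²=47088, difference 1.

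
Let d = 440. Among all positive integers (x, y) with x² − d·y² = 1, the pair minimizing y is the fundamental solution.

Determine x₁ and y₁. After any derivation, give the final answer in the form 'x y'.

[20; 1,40] for √440; ℓ=2 ⇒ convergent index 1
a_0=20:  p_0=20·1+0=20,  q_0=20·0+1=1
a_1=1:  p_1=1·20+1=21,  q_1=1·1+0=1
fundamental: x₁=21, y₁=1  (since 441 − 440·1 = 1)

21 1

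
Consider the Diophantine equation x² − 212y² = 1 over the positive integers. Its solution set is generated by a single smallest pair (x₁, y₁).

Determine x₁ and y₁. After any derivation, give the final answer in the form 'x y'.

d=212: √d = [14; 1,1,3,1,1,…,1,1,28] (ℓ=14, even), read p_13/q_13
k=0  a_k=14  p_k/q_k = 14/1
…
k=2  a_k=1  p_k/q_k = 29/2
k=3  a_k=3  p_k/q_k = 102/7
k=4  a_k=1  p_k/q_k = 131/9
…
k=6  a_k=1  p_k/q_k = 364/25
…
k=9  a_k=1  p_k/q_k = 5198/357
…
k=12  a_k=1  p_k/q_k = 37114/2549
k=13  a_k=1  p_k/q_k = 66249/4550
fundamental: x₁=66249, y₁=4550  (since 4388930001 − 212·20702500 = 1)

66249 4550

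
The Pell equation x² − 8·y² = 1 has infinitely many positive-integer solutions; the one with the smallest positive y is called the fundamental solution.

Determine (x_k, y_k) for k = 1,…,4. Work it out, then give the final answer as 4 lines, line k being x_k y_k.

d=8: √d = [2; 1,4] (ℓ=2, even), read p_1/q_1
a_0=2:  p_0=2·1+0=2,  q_0=2·0+1=1
a_1=1:  p_1=1·2+1=3,  q_1=1·1+0=1
fundamental: x₁=3, y₁=1  (since 9 − 8·1 = 1)
(x_2, y_2) = (3·3 + 8·1·1, 3·1 + 1·3) = (17, 6)
(x_3, y_3) = (3·17 + 8·1·6, 3·6 + 1·17) = (99, 35)
(x_4, y_4) = (3·99 + 8·1·35, 3·35 + 1·99) = (577, 204)

3 1
17 6
99 35
577 204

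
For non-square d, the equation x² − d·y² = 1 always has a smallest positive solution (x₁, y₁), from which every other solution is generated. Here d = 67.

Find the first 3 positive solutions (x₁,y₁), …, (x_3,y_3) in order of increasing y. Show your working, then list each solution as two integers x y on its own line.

48842 5967
4771081927 582880428
466058366908226 56938091722785

d=67: √d = [8; 5,2,1,1,7,1,1,2,5,16] (ℓ=10, even), read p_9/q_9
i=0: a=8 ⇒ p=8, q=1
…
i=3: a=1 ⇒ p=131, q=16
i=4: a=1 ⇒ p=221, q=27
i=5: a=7 ⇒ p=1678, q=205
i=6: a=1 ⇒ p=1899, q=232
i=7: a=1 ⇒ p=3577, q=437
i=8: a=2 ⇒ p=9053, q=1106
i=9: a=5 ⇒ p=48842, q=5967
(x₁, y₁) = (48842, 5967);  48842² − 67·5967² = 1 ✓
k=2:  x_2 = 48842·48842+67·5967·5967 = 4771081927,  y_2 = 48842·5967+5967·48842 = 582880428
k=3:  x_3 = 48842·4771081927+67·5967·582880428 = 466058366908226,  y_3 = 48842·582880428+5967·4771081927 = 56938091722785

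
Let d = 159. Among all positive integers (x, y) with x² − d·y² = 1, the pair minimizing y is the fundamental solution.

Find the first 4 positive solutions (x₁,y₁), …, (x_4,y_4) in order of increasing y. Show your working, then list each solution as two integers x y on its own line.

1324 105
3505951 278040
9283756924 736249815
24583384828801 1949589232080

√159 = [12; 1,1,1,1,3,1,1,1,1,24, …], period ℓ=10 (even) → k=9
a_0=12:  p_0=12·1+0=12,  q_0=12·0+1=1
a_1=1:  p_1=1·12+1=13,  q_1=1·1+0=1
a_2=1:  p_2=1·13+12=25,  q_2=1·1+1=2
…
a_4=1:  p_4=1·38+25=63,  q_4=1·3+2=5
a_5=3:  p_5=3·63+38=227,  q_5=3·5+3=18
a_6=1:  p_6=1·227+63=290,  q_6=1·18+5=23
…
a_8=1:  p_8=1·517+290=807,  q_8=1·41+23=64
a_9=1:  p_9=1·807+517=1324,  q_9=1·64+41=105
→ (1324, 105).  Check: 1324²=1752976, 159·105²=1752975, difference 1.
(x_2, y_2) = (1324·1324 + 159·105·105, 1324·105 + 105·1324) = (3505951, 278040)
(x_3, y_3) = (1324·3505951 + 159·105·278040, 1324·278040 + 105·3505951) = (9283756924, 736249815)
(x_4, y_4) = (1324·9283756924 + 159·105·736249815, 1324·736249815 + 105·9283756924) = (24583384828801, 1949589232080)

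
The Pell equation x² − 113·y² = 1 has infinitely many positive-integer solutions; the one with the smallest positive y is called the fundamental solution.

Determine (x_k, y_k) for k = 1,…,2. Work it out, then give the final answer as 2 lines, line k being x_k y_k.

1204353 113296
2900932297217 272896754976

[10; 1,1,1,2,2,1,1,1,20] for √113; ℓ=9 ⇒ convergent index 17
a_0=10:  p_0=10·1+0=10,  q_0=10·0+1=1
a_1=1:  p_1=1·10+1=11,  q_1=1·1+0=1
…
a_4=2:  p_4=2·32+21=85,  q_4=2·3+2=8
…
a_8=1:  p_8=1·489+287=776,  q_8=1·46+27=73
a_9=20:  p_9=20·776+489=16009,  q_9=20·73+46=1506
…
a_13=2:  p_13=2·49579+32794=131952,  q_13=2·4664+3085=12413
…
a_15=1:  p_15=1·313483+131952=445435,  q_15=1·29490+12413=41903
a_16=1:  p_16=1·445435+313483=758918,  q_16=1·41903+29490=71393
a_17=1:  p_17=1·758918+445435=1204353,  q_17=1·71393+41903=113296
→ (1204353, 113296).  Check: 1204353²=1450466148609, 113·113296²=1450466148608, difference 1.
(x_2, y_2) = (1204353·1204353 + 113·113296·113296, 1204353·113296 + 113296·1204353) = (2900932297217, 272896754976)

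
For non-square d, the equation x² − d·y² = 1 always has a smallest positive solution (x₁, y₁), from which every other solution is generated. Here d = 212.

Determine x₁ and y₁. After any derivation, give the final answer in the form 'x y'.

66249 4550

[14; 1,1,3,1,1,…,1,1,28] for √212; ℓ=14 ⇒ convergent index 13
i=0: a=14 ⇒ p=14, q=1
i=1: a=1 ⇒ p=15, q=1
i=2: a=1 ⇒ p=29, q=2
…
i=4: a=1 ⇒ p=131, q=9
i=5: a=1 ⇒ p=233, q=16
…
i=8: a=1 ⇒ p=2781, q=191
…
i=10: a=1 ⇒ p=7979, q=548
i=11: a=3 ⇒ p=29135, q=2001
i=12: a=1 ⇒ p=37114, q=2549
i=13: a=1 ⇒ p=66249, q=4550
→ (66249, 4550).  Check: 66249²=4388930001, 212·4550²=4388930000, difference 1.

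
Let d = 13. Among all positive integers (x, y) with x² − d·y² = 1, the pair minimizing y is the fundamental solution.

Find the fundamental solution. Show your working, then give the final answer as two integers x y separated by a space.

√13 = [3; 1,1,1,1,6, …], period ℓ=5 (odd) → k=9
k=0  a_k=3  p_k/q_k = 3/1
…
k=3  a_k=1  p_k/q_k = 11/3
k=4  a_k=1  p_k/q_k = 18/5
…
k=6  a_k=1  p_k/q_k = 137/38
k=7  a_k=1  p_k/q_k = 256/71
k=8  a_k=1  p_k/q_k = 393/109
k=9  a_k=1  p_k/q_k = 649/180
fundamental: x₁=649, y₁=180  (since 421201 − 13·32400 = 1)

649 180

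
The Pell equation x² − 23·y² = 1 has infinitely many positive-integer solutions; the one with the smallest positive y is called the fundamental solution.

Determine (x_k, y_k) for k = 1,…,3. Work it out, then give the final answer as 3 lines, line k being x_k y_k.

√23 = [4; 1,3,1,8, …], period ℓ=4 (even) → k=3
step 0: (4, 1)  from 4·(1,0) + (0,1)
step 1: (5, 1)  from 1·(4,1) + (1,0)
step 2: (19, 4)  from 3·(5,1) + (4,1)
step 3: (24, 5)  from 1·(19,4) + (5,1)
→ (24, 5).  Check: 24²=576, 23·5²=575, difference 1.
n=2: (24,5)∘(24,5) = (24·24+23·5·5, 24·5+5·24) = (1151,240)
n=3: (1151,240)∘(24,5) = (24·1151+23·5·240, 24·240+5·1151) = (55224,11515)

24 5
1151 240
55224 11515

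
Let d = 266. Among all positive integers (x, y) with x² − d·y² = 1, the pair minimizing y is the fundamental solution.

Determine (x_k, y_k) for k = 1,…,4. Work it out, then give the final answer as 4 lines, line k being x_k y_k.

[16; 3,4,3,32] for √266; ℓ=4 ⇒ convergent index 3
k=0  a_k=16  p_k/q_k = 16/1
k=1  a_k=3  p_k/q_k = 49/3
k=2  a_k=4  p_k/q_k = 212/13
k=3  a_k=3  p_k/q_k = 685/42
fundamental: x₁=685, y₁=42  (since 469225 − 266·1764 = 1)
(685+42√266)^2 = 938449 + 57540√266
(685+42√266)^3 = 1285674445 + 78829758√266
(685+42√266)^4 = 1761373051201 + 107996710920√266

685 42
938449 57540
1285674445 78829758
1761373051201 107996710920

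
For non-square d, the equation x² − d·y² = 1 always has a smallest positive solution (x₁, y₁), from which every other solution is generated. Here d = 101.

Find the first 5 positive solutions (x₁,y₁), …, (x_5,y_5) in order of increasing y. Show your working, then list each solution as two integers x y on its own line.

201 20
80801 8040
32481801 3232060
13057603201 1299280080
5249124005001 522307360100

√101 → a₀=10, period (20); ℓ=1 odd so k=1
k=0  a_k=10  p_k/q_k = 10/1
k=1  a_k=20  p_k/q_k = 201/20
→ (201, 20).  Check: 201²=40401, 101·20²=40400, difference 1.
(x_2, y_2) = (201·201 + 101·20·20, 201·20 + 20·201) = (80801, 8040)
(x_3, y_3) = (201·80801 + 101·20·8040, 201·8040 + 20·80801) = (32481801, 3232060)
(x_4, y_4) = (201·32481801 + 101·20·3232060, 201·3232060 + 20·32481801) = (13057603201, 1299280080)
(x_5, y_5) = (201·13057603201 + 101·20·1299280080, 201·1299280080 + 20·13057603201) = (5249124005001, 522307360100)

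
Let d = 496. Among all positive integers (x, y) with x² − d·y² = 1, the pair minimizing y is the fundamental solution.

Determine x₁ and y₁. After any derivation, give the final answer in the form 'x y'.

4620799 207480

√496 = [22; 3,1,2,4,1,…,1,3,44, …], period ℓ=16 (even) → k=15
i=0: a=22 ⇒ p=22, q=1
…
i=2: a=1 ⇒ p=89, q=4
i=3: a=2 ⇒ p=245, q=11
i=4: a=4 ⇒ p=1069, q=48
…
i=7: a=2 ⇒ p=6080, q=273
…
i=9: a=2 ⇒ p=35166, q=1579
…
i=11: a=1 ⇒ p=84875, q=3811
…
i=13: a=2 ⇒ p=863293, q=38763
i=14: a=1 ⇒ p=1252502, q=56239
i=15: a=3 ⇒ p=4620799, q=207480
fundamental: x₁=4620799, y₁=207480  (since 21351783398401 − 496·43047950400 = 1)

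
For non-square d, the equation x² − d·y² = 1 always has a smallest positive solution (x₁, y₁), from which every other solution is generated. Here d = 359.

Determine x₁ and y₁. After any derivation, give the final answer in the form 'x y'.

360 19

[18; 1,17,1,36] for √359; ℓ=4 ⇒ convergent index 3
a_0=18:  p_0=18·1+0=18,  q_0=18·0+1=1
…
a_2=17:  p_2=17·19+18=341,  q_2=17·1+1=18
a_3=1:  p_3=1·341+19=360,  q_3=1·18+1=19
(x₁, y₁) = (360, 19);  360² − 359·19² = 1 ✓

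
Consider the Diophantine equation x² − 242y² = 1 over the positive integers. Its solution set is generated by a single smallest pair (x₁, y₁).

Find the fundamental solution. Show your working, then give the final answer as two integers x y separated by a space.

√242 = [15; 1,1,3,1,14,1,3,1,1,30, …], period ℓ=10 (even) → k=9
i=0: a=15 ⇒ p=15, q=1
…
i=3: a=3 ⇒ p=109, q=7
i=4: a=1 ⇒ p=140, q=9
i=5: a=14 ⇒ p=2069, q=133
i=6: a=1 ⇒ p=2209, q=142
…
i=8: a=1 ⇒ p=10905, q=701
i=9: a=1 ⇒ p=19601, q=1260
fundamental: x₁=19601, y₁=1260  (since 384199201 − 242·1587600 = 1)

19601 1260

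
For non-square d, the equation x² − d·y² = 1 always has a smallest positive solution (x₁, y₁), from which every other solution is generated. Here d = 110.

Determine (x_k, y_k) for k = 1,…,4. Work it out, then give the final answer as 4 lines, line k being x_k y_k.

[10; 2,20] for √110; ℓ=2 ⇒ convergent index 1
a_0=10:  p_0=10·1+0=10,  q_0=10·0+1=1
a_1=2:  p_1=2·10+1=21,  q_1=2·1+0=2
fundamental: x₁=21, y₁=2  (since 441 − 110·4 = 1)
(21+2√110)^2 = 881 + 84√110
(21+2√110)^3 = 36981 + 3526√110
(21+2√110)^4 = 1552321 + 148008√110

21 2
881 84
36981 3526
1552321 148008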